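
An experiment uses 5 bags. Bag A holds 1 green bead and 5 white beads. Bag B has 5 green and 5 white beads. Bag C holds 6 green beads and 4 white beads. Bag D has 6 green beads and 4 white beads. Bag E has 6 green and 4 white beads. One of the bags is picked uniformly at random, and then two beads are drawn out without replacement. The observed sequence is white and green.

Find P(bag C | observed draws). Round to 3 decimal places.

The likelihood of the observed sequence under each hypothesis: P(data | bag A) = (5/6)(1/5) = 1/6; P(data | bag B) = (5/10)(5/9) = 5/18; P(data | bag C) = (4/10)(6/9) = 4/15; P(data | bag D) = (4/10)(6/9) = 4/15; P(data | bag E) = (4/10)(6/9) = 4/15.
Weighting by the prior gives 1/5 · 1/6 = 1/30, 1/5 · 5/18 = 1/18, 1/5 · 4/15 = 4/75, 1/5 · 4/15 = 4/75, 1/5 · 4/15 = 4/75; these sum to 56/225.
So P(bag C | data) = (4/75) / (56/225) = 3/14.

0.214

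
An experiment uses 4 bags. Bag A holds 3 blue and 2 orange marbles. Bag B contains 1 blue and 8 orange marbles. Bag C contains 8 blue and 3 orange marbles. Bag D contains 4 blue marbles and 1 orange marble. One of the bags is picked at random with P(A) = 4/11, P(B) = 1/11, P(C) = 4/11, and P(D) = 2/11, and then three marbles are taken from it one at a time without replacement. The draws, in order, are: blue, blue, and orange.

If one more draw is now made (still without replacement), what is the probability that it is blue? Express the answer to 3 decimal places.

Compute the likelihood of the observed sequence for each case: P(data | bag A) = (3/5)(2/4)(2/3) = 0.2; P(data | bag B) = (1/9)(0/8) = 0; P(data | bag C) = (8/11)(7/10)(3/9) = 0.1697; P(data | bag D) = (4/5)(3/4)(1/3) = 0.2.
Weighting by the prior gives 4/11 · 0.2 = 0.072727, 1/11 · 0 = 0, 4/11 · 0.1697 = 0.061708, 2/11 · 0.2 = 0.036364; summing to 0.1708.
Dividing through by the total gives posterior P(bag A | data) = 0.42581, P(bag B | data) = 0, P(bag C | data) = 0.36129, P(bag D | data) = 0.2129.
The predictive probability is P(blue next | data) = (1/2)(0.42581) + (3/4)(0.36129) + (1)(0.2129) = 0.69677.

0.697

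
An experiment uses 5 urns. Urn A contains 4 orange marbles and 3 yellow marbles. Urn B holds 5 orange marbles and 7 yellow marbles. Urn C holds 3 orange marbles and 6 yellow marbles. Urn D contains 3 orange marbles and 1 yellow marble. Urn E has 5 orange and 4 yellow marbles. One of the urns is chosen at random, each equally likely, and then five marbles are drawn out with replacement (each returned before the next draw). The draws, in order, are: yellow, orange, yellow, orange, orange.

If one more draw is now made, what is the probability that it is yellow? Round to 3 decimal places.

Compute the likelihood of the observed sequence for each case: P(data | urn A) = (3/7)(4/7)(3/7)(4/7)(4/7) = 0.034271; P(data | urn B) = (7/12)(5/12)(7/12)(5/12)(5/12) = 0.024615; P(data | urn C) = (6/9)(3/9)(6/9)(3/9)(3/9) = 0.016461; P(data | urn D) = (1/4)(3/4)(1/4)(3/4)(3/4) = 0.026367; P(data | urn E) = (4/9)(5/9)(4/9)(5/9)(5/9) = 0.03387.
Multiplying each by its prior: 1/5 · 0.034271 = 0.0068543, 1/5 · 0.024615 = 0.004923, 1/5 · 0.016461 = 0.0032922, 1/5 · 0.026367 = 0.0052734, 1/5 · 0.03387 = 0.006774; with total 0.027117.
Dividing through by the total gives posterior P(urn A | data) = 0.25277, P(urn B | data) = 0.18155, P(urn C | data) = 0.12141, P(urn D | data) = 0.19447, P(urn E | data) = 0.24981.
So P(yellow next | data) = Σ P(yellow next | H) P(H | data) = (3/7)(0.25277) + (7/12)(0.18155) + (2/3)(0.12141) + (1/4)(0.19447) + (4/9)(0.24981) = 0.45481.

0.455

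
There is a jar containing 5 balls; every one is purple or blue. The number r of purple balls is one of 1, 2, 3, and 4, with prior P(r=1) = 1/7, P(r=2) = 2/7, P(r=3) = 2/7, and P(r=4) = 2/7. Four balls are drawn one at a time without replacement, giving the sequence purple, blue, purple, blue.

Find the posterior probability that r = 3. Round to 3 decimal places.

The likelihood of the observed sequence under each hypothesis: P(data | r = 1) = (1/5)(4/4)(0/3) = 0; P(data | r = 2) = (2/5)(3/4)(1/3)(2/2) = 1/10; P(data | r = 3) = (3/5)(2/4)(2/3)(1/2) = 1/10; P(data | r = 4) = (4/5)(1/4)(3/3)(0/2) = 0.
The prior-weighted likelihoods are 1/7 · 0 = 0, 2/7 · 1/10 = 1/35, 2/7 · 1/10 = 1/35, 2/7 · 0 = 0; summing to 2/35.
Therefore the posterior P(r = 3 | data) = (1/35) / (2/35) = 1/2.

0.500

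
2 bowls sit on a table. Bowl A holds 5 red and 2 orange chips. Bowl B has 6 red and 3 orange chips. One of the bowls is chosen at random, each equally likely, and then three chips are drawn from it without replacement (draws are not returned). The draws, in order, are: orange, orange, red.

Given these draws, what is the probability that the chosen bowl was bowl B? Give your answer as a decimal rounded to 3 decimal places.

For each hypothesis, P(data | H) works out to: P(data | bowl A) = (2/7)(1/6)(5/5) = 1/21; P(data | bowl B) = (3/9)(2/8)(6/7) = 1/14.
Weighting by the prior gives 1/2 · 1/21 = 1/42, 1/2 · 1/14 = 1/28; with total 5/84.
Hence P(bowl B | data) = (1/28) / (5/84) = 3/5.

0.600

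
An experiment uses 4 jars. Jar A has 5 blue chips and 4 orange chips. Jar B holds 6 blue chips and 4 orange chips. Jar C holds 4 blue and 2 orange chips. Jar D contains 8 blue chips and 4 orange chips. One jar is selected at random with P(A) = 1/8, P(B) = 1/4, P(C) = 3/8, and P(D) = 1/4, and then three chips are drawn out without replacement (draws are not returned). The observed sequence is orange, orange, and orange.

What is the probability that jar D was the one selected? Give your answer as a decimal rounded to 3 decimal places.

The likelihood of the observed sequence under each hypothesis: P(data | jar A) = (4/9)(3/8)(2/7) = 0.047619; P(data | jar B) = (4/10)(3/9)(2/8) = 0.033333; P(data | jar C) = (2/6)(1/5)(0/4) = 0; P(data | jar D) = (4/12)(3/11)(2/10) = 0.018182.
Weighting by the prior gives 1/8 · 0.047619 = 0.0059524, 1/4 · 0.033333 = 0.0083333, 3/8 · 0 = 0, 1/4 · 0.018182 = 0.0045455; summing to 0.018831.
So P(jar D | data) = (0.0045455) / (0.018831) = 0.24138.

0.241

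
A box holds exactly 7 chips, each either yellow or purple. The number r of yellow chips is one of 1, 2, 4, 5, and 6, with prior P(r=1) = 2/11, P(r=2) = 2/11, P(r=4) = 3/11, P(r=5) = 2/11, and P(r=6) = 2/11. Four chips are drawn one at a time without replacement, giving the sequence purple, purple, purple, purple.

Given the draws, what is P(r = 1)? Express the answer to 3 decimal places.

0.750

The likelihood of the observed sequence under each hypothesis: P(data | r = 1) = (6/7)(5/6)(4/5)(3/4) = 3/7; P(data | r = 2) = (5/7)(4/6)(3/5)(2/4) = 1/7; P(data | r = 4) = (3/7)(2/6)(1/5)(0/4) = 0; P(data | r = 5) = (2/7)(1/6)(0/5) = 0; P(data | r = 6) = (1/7)(0/6) = 0.
The prior-weighted likelihoods are 2/11 · 3/7 = 6/77, 2/11 · 1/7 = 2/77, 3/11 · 0 = 0, 2/11 · 0 = 0, 2/11 · 0 = 0; summing to 8/77.
So P(r = 1 | data) = (6/77) / (8/77) = 3/4.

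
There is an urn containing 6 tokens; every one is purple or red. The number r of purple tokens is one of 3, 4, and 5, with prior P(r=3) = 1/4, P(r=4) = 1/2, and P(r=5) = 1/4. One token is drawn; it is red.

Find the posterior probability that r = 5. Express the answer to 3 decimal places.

0.125

For each hypothesis, P(data | H) works out to: P(data | r = 3) = (3/6) = 1/2; P(data | r = 4) = (2/6) = 1/3; P(data | r = 5) = (1/6) = 1/6.
The prior-weighted likelihoods are 1/4 · 1/2 = 1/8, 1/2 · 1/3 = 1/6, 1/4 · 1/6 = 1/24; these sum to 1/3.
By Bayes' rule, P(r = 5 | data) = (1/24) / (1/3) = 1/8.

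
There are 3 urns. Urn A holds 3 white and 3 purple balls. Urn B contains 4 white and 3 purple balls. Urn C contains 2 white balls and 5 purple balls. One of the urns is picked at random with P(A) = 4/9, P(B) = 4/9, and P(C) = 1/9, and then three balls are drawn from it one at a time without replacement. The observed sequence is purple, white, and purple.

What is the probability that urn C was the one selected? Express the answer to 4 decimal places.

0.1527

The likelihood of the observed sequence under each hypothesis: P(data | urn A) = (3/6)(3/5)(2/4) = 3/20; P(data | urn B) = (3/7)(4/6)(2/5) = 4/35; P(data | urn C) = (5/7)(2/6)(4/5) = 4/21.
Weighting by the prior gives 4/9 · 3/20 = 1/15, 4/9 · 4/35 = 16/315, 1/9 · 4/21 = 4/189; with total 131/945.
Therefore the posterior P(urn C | data) = (4/189) / (131/945) = 20/131.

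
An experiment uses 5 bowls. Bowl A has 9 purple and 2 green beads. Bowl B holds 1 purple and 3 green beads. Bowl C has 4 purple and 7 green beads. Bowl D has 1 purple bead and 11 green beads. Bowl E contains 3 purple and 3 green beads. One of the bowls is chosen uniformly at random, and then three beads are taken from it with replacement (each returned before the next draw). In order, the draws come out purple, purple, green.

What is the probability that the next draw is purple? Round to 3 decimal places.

The likelihood of the observed sequence under each hypothesis: P(data | bowl A) = (9/11)(9/11)(2/11) = 0.12171; P(data | bowl B) = (1/4)(1/4)(3/4) = 0.046875; P(data | bowl C) = (4/11)(4/11)(7/11) = 0.084147; P(data | bowl D) = (1/12)(1/12)(11/12) = 0.0063657; P(data | bowl E) = (3/6)(3/6)(3/6) = 0.125.
Weighting by the prior gives 1/5 · 0.12171 = 0.024343, 1/5 · 0.046875 = 0.009375, 1/5 · 0.084147 = 0.016829, 1/5 · 0.0063657 = 0.0012731, 1/5 · 0.125 = 0.025; these sum to 0.07682.
The posterior is then P(bowl A | data) = 0.31688, P(bowl B | data) = 0.12204, P(bowl C | data) = 0.21908, P(bowl D | data) = 0.016573, P(bowl E | data) = 0.32544.
The predictive probability is P(purple next | data) = (9/11)(0.31688) + (1/4)(0.12204) + (4/11)(0.21908) + (1/12)(0.016573) + (1/2)(0.32544) = 0.53354.

0.534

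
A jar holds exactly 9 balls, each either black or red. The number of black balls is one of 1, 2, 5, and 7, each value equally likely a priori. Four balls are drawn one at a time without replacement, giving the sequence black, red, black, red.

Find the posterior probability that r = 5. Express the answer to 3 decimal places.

0.588

For each hypothesis, P(data | H) works out to: P(data | r = 1) = (1/9)(8/8)(0/7) = 0; P(data | r = 2) = (2/9)(7/8)(1/7)(6/6) = 1/36; P(data | r = 5) = (5/9)(4/8)(4/7)(3/6) = 5/63; P(data | r = 7) = (7/9)(2/8)(6/7)(1/6) = 1/36.
The prior-weighted likelihoods are 1/4 · 0 = 0, 1/4 · 1/36 = 1/144, 1/4 · 5/63 = 5/252, 1/4 · 1/36 = 1/144; with total 17/504.
By Bayes' rule, P(r = 5 | data) = (5/252) / (17/504) = 10/17.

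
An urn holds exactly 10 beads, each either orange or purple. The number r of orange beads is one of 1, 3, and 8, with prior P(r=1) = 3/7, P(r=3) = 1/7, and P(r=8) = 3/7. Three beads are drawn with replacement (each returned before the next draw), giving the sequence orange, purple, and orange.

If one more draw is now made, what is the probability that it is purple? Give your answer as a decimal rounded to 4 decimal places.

0.3063

Compute the likelihood of the observed sequence for each case: P(data | r = 1) = (1/10)(9/10)(1/10) = 0.009; P(data | r = 3) = (3/10)(7/10)(3/10) = 0.063; P(data | r = 8) = (8/10)(2/10)(8/10) = 0.128.
The prior-weighted likelihoods are 3/7 · 0.009 = 0.0038571, 1/7 · 0.063 = 0.009, 3/7 · 0.128 = 0.054857; with total 0.067714.
The posterior is then P(r = 1 | data) = 0.056962, P(r = 3 | data) = 0.13291, P(r = 8 | data) = 0.81013.
So P(purple next | data) = Σ P(purple next | H) P(H | data) = (9/10)(0.056962) + (7/10)(0.13291) + (1/5)(0.81013) = 0.30633.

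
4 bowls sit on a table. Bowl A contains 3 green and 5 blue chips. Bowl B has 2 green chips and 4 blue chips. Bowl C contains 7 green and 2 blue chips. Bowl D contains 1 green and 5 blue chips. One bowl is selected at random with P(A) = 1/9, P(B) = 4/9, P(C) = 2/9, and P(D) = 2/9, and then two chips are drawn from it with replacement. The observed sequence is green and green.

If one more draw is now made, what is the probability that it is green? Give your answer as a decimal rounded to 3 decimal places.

For each hypothesis, P(data | H) works out to: P(data | bowl A) = (3/8)(3/8) = 0.14062; P(data | bowl B) = (2/6)(2/6) = 0.11111; P(data | bowl C) = (7/9)(7/9) = 0.60494; P(data | bowl D) = (1/6)(1/6) = 0.027778.
The prior-weighted likelihoods are 1/9 · 0.14062 = 0.015625, 4/9 · 0.11111 = 0.049383, 2/9 · 0.60494 = 0.13443, 2/9 · 0.027778 = 0.0061728; summing to 0.20561.
Dividing through by the total gives posterior P(bowl A | data) = 0.075993, P(bowl B | data) = 0.24018, P(bowl C | data) = 0.65381, P(bowl D | data) = 0.030022.
So P(green next | data) = Σ P(green next | H) P(H | data) = (3/8)(0.075993) + (1/3)(0.24018) + (7/9)(0.65381) + (1/6)(0.030022) = 0.62208.

0.622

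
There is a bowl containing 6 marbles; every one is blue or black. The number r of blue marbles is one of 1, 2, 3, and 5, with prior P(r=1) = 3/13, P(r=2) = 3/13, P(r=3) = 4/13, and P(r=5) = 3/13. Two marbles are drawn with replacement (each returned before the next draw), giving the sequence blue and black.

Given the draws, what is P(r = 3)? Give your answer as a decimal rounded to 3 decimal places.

0.400

Under each hypothesis, the probability of the observed sequence is: P(data | r = 1) = (1/6)(5/6) = 5/36; P(data | r = 2) = (2/6)(4/6) = 2/9; P(data | r = 3) = (3/6)(3/6) = 1/4; P(data | r = 5) = (5/6)(1/6) = 5/36.
Weighting by the prior gives 3/13 · 5/36 = 5/156, 3/13 · 2/9 = 2/39, 4/13 · 1/4 = 1/13, 3/13 · 5/36 = 5/156; with total 5/26.
By Bayes' rule, P(r = 3 | data) = (1/13) / (5/26) = 2/5.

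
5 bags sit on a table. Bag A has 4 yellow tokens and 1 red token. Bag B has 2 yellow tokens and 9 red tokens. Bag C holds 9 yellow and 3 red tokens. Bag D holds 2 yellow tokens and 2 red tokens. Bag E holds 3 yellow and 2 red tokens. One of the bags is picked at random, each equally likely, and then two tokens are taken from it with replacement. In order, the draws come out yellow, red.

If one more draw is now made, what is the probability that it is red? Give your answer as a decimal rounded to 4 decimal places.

0.4275

For each hypothesis, P(data | H) works out to: P(data | bag A) = (4/5)(1/5) = 0.16; P(data | bag B) = (2/11)(9/11) = 0.14876; P(data | bag C) = (9/12)(3/12) = 0.1875; P(data | bag D) = (2/4)(2/4) = 0.25; P(data | bag E) = (3/5)(2/5) = 0.24.
The prior-weighted likelihoods are 1/5 · 0.16 = 0.032, 1/5 · 0.14876 = 0.029752, 1/5 · 0.1875 = 0.0375, 1/5 · 0.25 = 0.05, 1/5 · 0.24 = 0.048; summing to 0.19725.
The posterior is then P(bag A | data) = 0.16223, P(bag B | data) = 0.15083, P(bag C | data) = 0.19011, P(bag D | data) = 0.25348, P(bag E | data) = 0.24334.
Averaging over the posterior, P(red next | data) = (1/5)(0.16223) + (9/11)(0.15083) + (1/4)(0.19011) + (1/2)(0.25348) + (2/5)(0.24334) = 0.42746.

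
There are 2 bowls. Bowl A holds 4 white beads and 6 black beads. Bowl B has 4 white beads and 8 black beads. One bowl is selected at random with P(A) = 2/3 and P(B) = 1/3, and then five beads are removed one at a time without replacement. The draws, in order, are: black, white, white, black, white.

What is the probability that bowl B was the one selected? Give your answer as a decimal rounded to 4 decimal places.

Compute the likelihood of the observed sequence for each case: P(data | bowl A) = (6/10)(4/9)(3/8)(5/7)(2/6) = 0.02381; P(data | bowl B) = (8/12)(4/11)(3/10)(7/9)(2/8) = 0.014141.
Multiplying each by its prior: 2/3 · 0.02381 = 0.015873, 1/3 · 0.014141 = 0.0047138; summing to 0.020587.
Hence P(bowl B | data) = (0.0047138) / (0.020587) = 0.22897.

0.2290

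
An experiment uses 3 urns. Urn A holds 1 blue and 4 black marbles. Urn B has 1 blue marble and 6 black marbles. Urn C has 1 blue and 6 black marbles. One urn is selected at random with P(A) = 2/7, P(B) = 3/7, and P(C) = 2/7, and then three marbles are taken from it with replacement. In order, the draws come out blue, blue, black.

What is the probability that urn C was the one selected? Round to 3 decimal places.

Under each hypothesis, the probability of the observed sequence is: P(data | urn A) = (1/5)(1/5)(4/5) = 0.032; P(data | urn B) = (1/7)(1/7)(6/7) = 0.017493; P(data | urn C) = (1/7)(1/7)(6/7) = 0.017493.
The prior-weighted likelihoods are 2/7 · 0.032 = 0.0091429, 3/7 · 0.017493 = 0.0074969, 2/7 · 0.017493 = 0.0049979; these sum to 0.021638.
So P(urn C | data) = (0.0049979) / (0.021638) = 0.23098.

0.231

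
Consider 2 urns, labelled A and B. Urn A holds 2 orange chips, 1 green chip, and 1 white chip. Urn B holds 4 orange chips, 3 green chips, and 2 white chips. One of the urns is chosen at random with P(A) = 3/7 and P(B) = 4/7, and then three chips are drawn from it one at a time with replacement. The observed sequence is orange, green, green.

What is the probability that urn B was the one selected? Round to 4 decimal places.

Under each hypothesis, the probability of the observed sequence is: P(data | urn A) = (2/4)(1/4)(1/4) = 0.03125; P(data | urn B) = (4/9)(3/9)(3/9) = 0.049383.
Multiplying each by its prior: 3/7 · 0.03125 = 0.013393, 4/7 · 0.049383 = 0.028219; summing to 0.041612.
Hence P(urn B | data) = (0.028219) / (0.041612) = 0.67815.

0.6781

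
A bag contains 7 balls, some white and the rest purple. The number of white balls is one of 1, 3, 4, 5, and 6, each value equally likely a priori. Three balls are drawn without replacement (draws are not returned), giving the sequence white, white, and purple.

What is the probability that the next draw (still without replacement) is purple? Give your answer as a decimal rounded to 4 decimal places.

0.3538

The likelihood of the observed sequence under each hypothesis: P(data | r = 1) = (1/7)(0/6) = 0; P(data | r = 3) = (3/7)(2/6)(4/5) = 4/35; P(data | r = 4) = (4/7)(3/6)(3/5) = 6/35; P(data | r = 5) = (5/7)(4/6)(2/5) = 4/21; P(data | r = 6) = (6/7)(5/6)(1/5) = 1/7.
Multiplying each by its prior: 1/5 · 0 = 0, 1/5 · 4/35 = 4/175, 1/5 · 6/35 = 6/175, 1/5 · 4/21 = 4/105, 1/5 · 1/7 = 1/35; with total 13/105.
The posterior is then P(r = 1 | data) = 0, P(r = 3 | data) = 12/65, P(r = 4 | data) = 18/65, P(r = 5 | data) = 4/13, P(r = 6 | data) = 3/13.
Averaging over the posterior, P(purple next | data) = (3/4)(12/65) + (1/2)(18/65) + (1/4)(4/13) + (0)(3/13) = 23/65.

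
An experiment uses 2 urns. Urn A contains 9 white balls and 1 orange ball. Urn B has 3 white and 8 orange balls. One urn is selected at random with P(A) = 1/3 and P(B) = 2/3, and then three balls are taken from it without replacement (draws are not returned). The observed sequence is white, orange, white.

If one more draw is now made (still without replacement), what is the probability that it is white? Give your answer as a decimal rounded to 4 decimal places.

For each hypothesis, P(data | H) works out to: P(data | urn A) = (9/10)(1/9)(8/8) = 1/10; P(data | urn B) = (3/11)(8/10)(2/9) = 8/165.
The prior-weighted likelihoods are 1/3 · 1/10 = 1/30, 2/3 · 8/165 = 16/495; with total 13/198.
Normalising, the posterior is P(urn A | data) = 33/65, P(urn B | data) = 32/65.
Averaging over the posterior, P(white next | data) = (1)(33/65) + (1/8)(32/65) = 37/65.

0.5692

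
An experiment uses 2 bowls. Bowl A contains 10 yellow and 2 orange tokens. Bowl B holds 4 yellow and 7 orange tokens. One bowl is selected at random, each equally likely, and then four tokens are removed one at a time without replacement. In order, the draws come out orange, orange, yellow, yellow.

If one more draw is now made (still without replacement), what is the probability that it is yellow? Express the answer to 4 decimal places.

0.4231

For each hypothesis, P(data | H) works out to: P(data | bowl A) = (2/12)(1/11)(10/10)(9/9) = 1/66; P(data | bowl B) = (7/11)(6/10)(4/9)(3/8) = 7/110.
Weighting by the prior gives 1/2 · 1/66 = 1/132, 1/2 · 7/110 = 7/220; with total 13/330.
The posterior is then P(bowl A | data) = 5/26, P(bowl B | data) = 21/26.
The predictive probability is P(yellow next | data) = (1)(5/26) + (2/7)(21/26) = 11/26.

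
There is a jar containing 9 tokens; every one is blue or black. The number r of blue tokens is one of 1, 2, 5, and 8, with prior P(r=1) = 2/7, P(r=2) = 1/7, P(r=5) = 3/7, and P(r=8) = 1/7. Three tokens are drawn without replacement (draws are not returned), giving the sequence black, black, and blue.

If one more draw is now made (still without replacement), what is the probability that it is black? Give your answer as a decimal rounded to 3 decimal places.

0.644

The likelihood of the observed sequence under each hypothesis: P(data | r = 1) = (8/9)(7/8)(1/7) = 1/9; P(data | r = 2) = (7/9)(6/8)(2/7) = 1/6; P(data | r = 5) = (4/9)(3/8)(5/7) = 5/42; P(data | r = 8) = (1/9)(0/8) = 0.
The prior-weighted likelihoods are 2/7 · 1/9 = 2/63, 1/7 · 1/6 = 1/42, 3/7 · 5/42 = 5/98, 1/7 · 0 = 0; with total 47/441.
Normalising, the posterior is P(r = 1 | data) = 14/47, P(r = 2 | data) = 21/94, P(r = 5 | data) = 45/94, P(r = 8 | data) = 0.
Averaging over the posterior, P(black next | data) = (1)(14/47) + (5/6)(21/94) + (1/3)(45/94) = 121/188.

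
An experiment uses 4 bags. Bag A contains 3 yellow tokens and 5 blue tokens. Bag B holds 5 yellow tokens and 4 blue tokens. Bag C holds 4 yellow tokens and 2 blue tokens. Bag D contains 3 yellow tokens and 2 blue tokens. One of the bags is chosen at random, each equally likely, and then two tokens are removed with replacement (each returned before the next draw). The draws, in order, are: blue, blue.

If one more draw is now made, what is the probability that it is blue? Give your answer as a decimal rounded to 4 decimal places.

0.5039

Under each hypothesis, the probability of the observed sequence is: P(data | bag A) = (5/8)(5/8) = 0.39062; P(data | bag B) = (4/9)(4/9) = 0.19753; P(data | bag C) = (2/6)(2/6) = 0.11111; P(data | bag D) = (2/5)(2/5) = 0.16.
Weighting by the prior gives 1/4 · 0.39062 = 0.097656, 1/4 · 0.19753 = 0.049383, 1/4 · 0.11111 = 0.027778, 1/4 · 0.16 = 0.04; with total 0.21482.
The posterior is then P(bag A | data) = 0.4546, P(bag B | data) = 0.22988, P(bag C | data) = 0.12931, P(bag D | data) = 0.18621.
So P(blue next | data) = Σ P(blue next | H) P(H | data) = (5/8)(0.4546) + (4/9)(0.22988) + (1/3)(0.12931) + (2/5)(0.18621) = 0.50388.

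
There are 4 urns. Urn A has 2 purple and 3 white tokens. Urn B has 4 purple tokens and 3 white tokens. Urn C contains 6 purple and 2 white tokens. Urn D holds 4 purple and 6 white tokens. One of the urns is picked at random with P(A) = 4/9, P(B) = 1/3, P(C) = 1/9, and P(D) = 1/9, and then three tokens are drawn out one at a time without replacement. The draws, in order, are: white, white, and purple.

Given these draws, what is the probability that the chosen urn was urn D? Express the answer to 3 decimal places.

Compute the likelihood of the observed sequence for each case: P(data | urn A) = (3/5)(2/4)(2/3) = 1/5; P(data | urn B) = (3/7)(2/6)(4/5) = 4/35; P(data | urn C) = (2/8)(1/7)(6/6) = 1/28; P(data | urn D) = (6/10)(5/9)(4/8) = 1/6.
Weighting by the prior gives 4/9 · 1/5 = 4/45, 1/3 · 4/35 = 4/105, 1/9 · 1/28 = 1/252, 1/9 · 1/6 = 1/54; these sum to 113/756.
By Bayes' rule, P(urn D | data) = (1/54) / (113/756) = 14/113.

0.124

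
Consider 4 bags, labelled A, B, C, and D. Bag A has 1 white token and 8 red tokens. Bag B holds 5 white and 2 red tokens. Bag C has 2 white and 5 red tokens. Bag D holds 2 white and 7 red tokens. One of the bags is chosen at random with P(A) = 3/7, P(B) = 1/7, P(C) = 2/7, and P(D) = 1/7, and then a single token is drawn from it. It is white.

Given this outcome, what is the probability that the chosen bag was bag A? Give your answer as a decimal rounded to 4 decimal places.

0.1810

Under each hypothesis, the probability of this draw is: P(data | bag A) = (1/9) = 1/9; P(data | bag B) = (5/7) = 5/7; P(data | bag C) = (2/7) = 2/7; P(data | bag D) = (2/9) = 2/9.
Multiplying each by its prior: 3/7 · 1/9 = 1/21, 1/7 · 5/7 = 5/49, 2/7 · 2/7 = 4/49, 1/7 · 2/9 = 2/63; with total 116/441.
So P(bag A | data) = (1/21) / (116/441) = 21/116.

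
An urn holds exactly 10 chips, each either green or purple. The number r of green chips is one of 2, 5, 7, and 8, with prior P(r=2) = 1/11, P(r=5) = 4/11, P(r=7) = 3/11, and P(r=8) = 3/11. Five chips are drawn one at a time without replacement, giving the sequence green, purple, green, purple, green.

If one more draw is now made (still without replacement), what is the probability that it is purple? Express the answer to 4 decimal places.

For each hypothesis, P(data | H) works out to: P(data | r = 2) = (2/10)(8/9)(1/8)(7/7)(0/6) = 0; P(data | r = 5) = (5/10)(5/9)(4/8)(4/7)(3/6) = 0.039683; P(data | r = 7) = (7/10)(3/9)(6/8)(2/7)(5/6) = 0.041667; P(data | r = 8) = (8/10)(2/9)(7/8)(1/7)(6/6) = 0.022222.
Weighting by the prior gives 1/11 · 0 = 0, 4/11 · 0.039683 = 0.01443, 3/11 · 0.041667 = 0.011364, 3/11 · 0.022222 = 0.0060606; summing to 0.031854.
The posterior is then P(r = 2 | data) = 0, P(r = 5 | data) = 0.453, P(r = 7 | data) = 0.35674, P(r = 8 | data) = 0.19026.
So P(purple next | data) = Σ P(purple next | H) P(H | data) = (3/5)(0.453) + (1/5)(0.35674) + (0)(0.19026) = 0.34315.

0.3431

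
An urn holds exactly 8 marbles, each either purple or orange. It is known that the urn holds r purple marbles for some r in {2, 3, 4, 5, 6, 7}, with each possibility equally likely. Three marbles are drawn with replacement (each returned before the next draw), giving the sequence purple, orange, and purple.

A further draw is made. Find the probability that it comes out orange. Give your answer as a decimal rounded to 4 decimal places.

Compute the likelihood of the observed sequence for each case: P(data | r = 2) = (2/8)(6/8)(2/8) = 0.046875; P(data | r = 3) = (3/8)(5/8)(3/8) = 0.087891; P(data | r = 4) = (4/8)(4/8)(4/8) = 0.125; P(data | r = 5) = (5/8)(3/8)(5/8) = 0.14648; P(data | r = 6) = (6/8)(2/8)(6/8) = 0.14062; P(data | r = 7) = (7/8)(1/8)(7/8) = 0.095703.
The prior-weighted likelihoods are 1/6 · 0.046875 = 0.0078125, 1/6 · 0.087891 = 0.014648, 1/6 · 0.125 = 0.020833, 1/6 · 0.14648 = 0.024414, 1/6 · 0.14062 = 0.023438, 1/6 · 0.095703 = 0.015951; these sum to 0.1071.
Normalising, the posterior is P(r = 2 | data) = 0.072948, P(r = 3 | data) = 0.13678, P(r = 4 | data) = 0.19453, P(r = 5 | data) = 0.22796, P(r = 6 | data) = 0.21884, P(r = 7 | data) = 0.14894.
The predictive probability is P(orange next | data) = (3/4)(0.072948) + (5/8)(0.13678) + (1/2)(0.19453) + (3/8)(0.22796) + (1/4)(0.21884) + (1/8)(0.14894) = 0.39628.

0.3963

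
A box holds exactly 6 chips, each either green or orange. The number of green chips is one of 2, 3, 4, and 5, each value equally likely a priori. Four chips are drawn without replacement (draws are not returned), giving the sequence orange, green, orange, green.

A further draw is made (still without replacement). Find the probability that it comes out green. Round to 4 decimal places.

Compute the likelihood of the observed sequence for each case: P(data | r = 2) = (4/6)(2/5)(3/4)(1/3) = 1/15; P(data | r = 3) = (3/6)(3/5)(2/4)(2/3) = 1/10; P(data | r = 4) = (2/6)(4/5)(1/4)(3/3) = 1/15; P(data | r = 5) = (1/6)(5/5)(0/4) = 0.
Multiplying each by its prior: 1/4 · 1/15 = 1/60, 1/4 · 1/10 = 1/40, 1/4 · 1/15 = 1/60, 1/4 · 0 = 0; summing to 7/120.
The posterior is then P(r = 2 | data) = 2/7, P(r = 3 | data) = 3/7, P(r = 4 | data) = 2/7, P(r = 5 | data) = 0.
Averaging over the posterior, P(green next | data) = (0)(2/7) + (1/2)(3/7) + (1)(2/7) = 1/2.

0.5000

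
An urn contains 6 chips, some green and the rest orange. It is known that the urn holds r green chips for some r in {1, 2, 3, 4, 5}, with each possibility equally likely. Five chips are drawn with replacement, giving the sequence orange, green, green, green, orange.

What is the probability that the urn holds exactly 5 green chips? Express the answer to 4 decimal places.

For each hypothesis, P(data | H) works out to: P(data | r = 1) = (5/6)(1/6)(1/6)(1/6)(5/6) = 0.003215; P(data | r = 2) = (4/6)(2/6)(2/6)(2/6)(4/6) = 0.016461; P(data | r = 3) = (3/6)(3/6)(3/6)(3/6)(3/6) = 0.03125; P(data | r = 4) = (2/6)(4/6)(4/6)(4/6)(2/6) = 0.032922; P(data | r = 5) = (1/6)(5/6)(5/6)(5/6)(1/6) = 0.016075.
The prior-weighted likelihoods are 1/5 · 0.003215 = 0.000643, 1/5 · 0.016461 = 0.0032922, 1/5 · 0.03125 = 0.00625, 1/5 · 0.032922 = 0.0065844, 1/5 · 0.016075 = 0.003215; summing to 0.019985.
So P(r = 5 | data) = (0.003215) / (0.019985) = 0.16088.

0.1609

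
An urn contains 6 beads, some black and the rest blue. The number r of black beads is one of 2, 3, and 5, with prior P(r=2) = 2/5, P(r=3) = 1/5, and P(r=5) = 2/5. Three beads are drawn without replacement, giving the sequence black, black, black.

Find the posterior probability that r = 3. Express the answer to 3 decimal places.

0.048

Under each hypothesis, the probability of the observed sequence is: P(data | r = 2) = (2/6)(1/5)(0/4) = 0; P(data | r = 3) = (3/6)(2/5)(1/4) = 1/20; P(data | r = 5) = (5/6)(4/5)(3/4) = 1/2.
Multiplying each by its prior: 2/5 · 0 = 0, 1/5 · 1/20 = 1/100, 2/5 · 1/2 = 1/5; with total 21/100.
Therefore the posterior P(r = 3 | data) = (1/100) / (21/100) = 1/21.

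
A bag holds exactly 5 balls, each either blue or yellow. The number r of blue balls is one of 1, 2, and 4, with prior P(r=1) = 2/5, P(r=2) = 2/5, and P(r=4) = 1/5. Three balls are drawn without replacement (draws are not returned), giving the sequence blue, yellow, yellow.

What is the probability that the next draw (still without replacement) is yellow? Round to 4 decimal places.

For each hypothesis, P(data | H) works out to: P(data | r = 1) = (1/5)(4/4)(3/3) = 1/5; P(data | r = 2) = (2/5)(3/4)(2/3) = 1/5; P(data | r = 4) = (4/5)(1/4)(0/3) = 0.
Weighting by the prior gives 2/5 · 1/5 = 2/25, 2/5 · 1/5 = 2/25, 1/5 · 0 = 0; with total 4/25.
Normalising, the posterior is P(r = 1 | data) = 1/2, P(r = 2 | data) = 1/2, P(r = 4 | data) = 0.
So P(yellow next | data) = Σ P(yellow next | H) P(H | data) = (1)(1/2) + (1/2)(1/2) = 3/4.

0.7500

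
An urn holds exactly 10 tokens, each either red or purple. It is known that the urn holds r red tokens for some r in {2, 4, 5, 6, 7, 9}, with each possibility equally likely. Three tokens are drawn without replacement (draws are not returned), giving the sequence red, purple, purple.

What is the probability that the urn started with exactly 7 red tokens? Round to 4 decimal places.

0.0942

Under each hypothesis, the probability of the observed sequence is: P(data | r = 2) = (2/10)(8/9)(7/8) = 0.15556; P(data | r = 4) = (4/10)(6/9)(5/8) = 0.16667; P(data | r = 5) = (5/10)(5/9)(4/8) = 0.13889; P(data | r = 6) = (6/10)(4/9)(3/8) = 0.1; P(data | r = 7) = (7/10)(3/9)(2/8) = 0.058333; P(data | r = 9) = (9/10)(1/9)(0/8) = 0.
Multiplying each by its prior: 1/6 · 0.15556 = 0.025926, 1/6 · 0.16667 = 0.027778, 1/6 · 0.13889 = 0.023148, 1/6 · 0.1 = 0.016667, 1/6 · 0.058333 = 0.0097222, 1/6 · 0 = 0; with total 0.10324.
By Bayes' rule, P(r = 7 | data) = (0.0097222) / (0.10324) = 0.09417.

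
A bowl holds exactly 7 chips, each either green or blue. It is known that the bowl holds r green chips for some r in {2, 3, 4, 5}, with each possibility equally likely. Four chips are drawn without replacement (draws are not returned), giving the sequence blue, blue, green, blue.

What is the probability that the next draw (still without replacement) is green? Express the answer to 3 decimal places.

0.519

For each hypothesis, P(data | H) works out to: P(data | r = 2) = (5/7)(4/6)(2/5)(3/4) = 1/7; P(data | r = 3) = (4/7)(3/6)(3/5)(2/4) = 3/35; P(data | r = 4) = (3/7)(2/6)(4/5)(1/4) = 1/35; P(data | r = 5) = (2/7)(1/6)(5/5)(0/4) = 0.
Weighting by the prior gives 1/4 · 1/7 = 1/28, 1/4 · 3/35 = 3/140, 1/4 · 1/35 = 1/140, 1/4 · 0 = 0; these sum to 9/140.
The posterior is then P(r = 2 | data) = 5/9, P(r = 3 | data) = 1/3, P(r = 4 | data) = 1/9, P(r = 5 | data) = 0.
Averaging over the posterior, P(green next | data) = (1/3)(5/9) + (2/3)(1/3) + (1)(1/9) = 14/27.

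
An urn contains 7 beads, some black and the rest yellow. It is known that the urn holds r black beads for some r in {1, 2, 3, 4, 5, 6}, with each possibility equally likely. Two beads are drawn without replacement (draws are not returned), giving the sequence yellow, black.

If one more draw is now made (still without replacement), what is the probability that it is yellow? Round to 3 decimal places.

0.500

For each hypothesis, P(data | H) works out to: P(data | r = 1) = (6/7)(1/6) = 1/7; P(data | r = 2) = (5/7)(2/6) = 5/21; P(data | r = 3) = (4/7)(3/6) = 2/7; P(data | r = 4) = (3/7)(4/6) = 2/7; P(data | r = 5) = (2/7)(5/6) = 5/21; P(data | r = 6) = (1/7)(6/6) = 1/7.
The prior-weighted likelihoods are 1/6 · 1/7 = 1/42, 1/6 · 5/21 = 5/126, 1/6 · 2/7 = 1/21, 1/6 · 2/7 = 1/21, 1/6 · 5/21 = 5/126, 1/6 · 1/7 = 1/42; with total 2/9.
The posterior is then P(r = 1 | data) = 3/28, P(r = 2 | data) = 5/28, P(r = 3 | data) = 3/14, P(r = 4 | data) = 3/14, P(r = 5 | data) = 5/28, P(r = 6 | data) = 3/28.
So P(yellow next | data) = Σ P(yellow next | H) P(H | data) = (1)(3/28) + (4/5)(5/28) + (3/5)(3/14) + (2/5)(3/14) + (1/5)(5/28) + (0)(3/28) = 1/2.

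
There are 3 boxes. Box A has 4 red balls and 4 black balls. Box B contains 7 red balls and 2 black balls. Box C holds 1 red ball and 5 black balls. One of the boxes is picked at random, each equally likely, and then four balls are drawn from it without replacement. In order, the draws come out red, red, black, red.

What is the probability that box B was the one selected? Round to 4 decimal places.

0.7085

The likelihood of the observed sequence under each hypothesis: P(data | box A) = (4/8)(3/7)(4/6)(2/5) = 0.057143; P(data | box B) = (7/9)(6/8)(2/7)(5/6) = 0.13889; P(data | box C) = (1/6)(0/5) = 0.
The prior-weighted likelihoods are 1/3 · 0.057143 = 0.019048, 1/3 · 0.13889 = 0.046296, 1/3 · 0 = 0; summing to 0.065344.
So P(box B | data) = (0.046296) / (0.065344) = 0.7085.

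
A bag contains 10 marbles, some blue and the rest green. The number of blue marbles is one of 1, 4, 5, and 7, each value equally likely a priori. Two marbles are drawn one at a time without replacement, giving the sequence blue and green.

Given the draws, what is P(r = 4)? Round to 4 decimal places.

Under each hypothesis, the probability of the observed sequence is: P(data | r = 1) = (1/10)(9/9) = 1/10; P(data | r = 4) = (4/10)(6/9) = 4/15; P(data | r = 5) = (5/10)(5/9) = 5/18; P(data | r = 7) = (7/10)(3/9) = 7/30.
The prior-weighted likelihoods are 1/4 · 1/10 = 1/40, 1/4 · 4/15 = 1/15, 1/4 · 5/18 = 5/72, 1/4 · 7/30 = 7/120; with total 79/360.
By Bayes' rule, P(r = 4 | data) = (1/15) / (79/360) = 24/79.

0.3038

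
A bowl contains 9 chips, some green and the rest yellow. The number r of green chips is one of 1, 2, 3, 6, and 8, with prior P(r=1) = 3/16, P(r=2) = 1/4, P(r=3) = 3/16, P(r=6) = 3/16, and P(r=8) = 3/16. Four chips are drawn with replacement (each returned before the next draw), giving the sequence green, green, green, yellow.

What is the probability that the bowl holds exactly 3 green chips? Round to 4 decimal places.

0.1153

For each hypothesis, P(data | H) works out to: P(data | r = 1) = (1/9)(1/9)(1/9)(8/9) = 0.0012193; P(data | r = 2) = (2/9)(2/9)(2/9)(7/9) = 0.0085353; P(data | r = 3) = (3/9)(3/9)(3/9)(6/9) = 0.024691; P(data | r = 6) = (6/9)(6/9)(6/9)(3/9) = 0.098765; P(data | r = 8) = (8/9)(8/9)(8/9)(1/9) = 0.078037.
Multiplying each by its prior: 3/16 · 0.0012193 = 0.00022862, 1/4 · 0.0085353 = 0.0021338, 3/16 · 0.024691 = 0.0046296, 3/16 · 0.098765 = 0.018519, 3/16 · 0.078037 = 0.014632; summing to 0.040143.
By Bayes' rule, P(r = 3 | data) = (0.0046296) / (0.040143) = 0.11533.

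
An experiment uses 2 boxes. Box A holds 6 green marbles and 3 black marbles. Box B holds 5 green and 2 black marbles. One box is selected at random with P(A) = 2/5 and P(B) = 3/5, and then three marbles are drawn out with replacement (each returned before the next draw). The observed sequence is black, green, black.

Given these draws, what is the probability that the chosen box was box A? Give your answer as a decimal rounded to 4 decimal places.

Under each hypothesis, the probability of the observed sequence is: P(data | box A) = (3/9)(6/9)(3/9) = 0.074074; P(data | box B) = (2/7)(5/7)(2/7) = 0.058309.
Multiplying each by its prior: 2/5 · 0.074074 = 0.02963, 3/5 · 0.058309 = 0.034985; these sum to 0.064615.
Therefore the posterior P(box A | data) = (0.02963) / (0.064615) = 0.45856.

0.4586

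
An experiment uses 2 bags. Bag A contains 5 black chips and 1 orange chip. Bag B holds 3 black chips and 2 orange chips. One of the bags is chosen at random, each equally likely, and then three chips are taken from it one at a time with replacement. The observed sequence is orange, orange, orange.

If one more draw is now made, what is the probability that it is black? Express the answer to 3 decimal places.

0.616

Under each hypothesis, the probability of the observed sequence is: P(data | bag A) = (1/6)(1/6)(1/6) = 0.0046296; P(data | bag B) = (2/5)(2/5)(2/5) = 0.064.
Weighting by the prior gives 1/2 · 0.0046296 = 0.0023148, 1/2 · 0.064 = 0.032; summing to 0.034315.
Normalising, the posterior is P(bag A | data) = 0.067458, P(bag B | data) = 0.93254.
The predictive probability is P(black next | data) = (5/6)(0.067458) + (3/5)(0.93254) = 0.61574.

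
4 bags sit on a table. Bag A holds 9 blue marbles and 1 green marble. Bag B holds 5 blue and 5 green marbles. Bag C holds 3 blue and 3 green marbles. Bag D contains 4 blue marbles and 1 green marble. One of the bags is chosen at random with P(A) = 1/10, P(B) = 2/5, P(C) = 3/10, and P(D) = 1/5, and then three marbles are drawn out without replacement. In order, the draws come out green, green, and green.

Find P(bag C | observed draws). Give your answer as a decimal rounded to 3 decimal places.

0.310

Under each hypothesis, the probability of the observed sequence is: P(data | bag A) = (1/10)(0/9) = 0; P(data | bag B) = (5/10)(4/9)(3/8) = 1/12; P(data | bag C) = (3/6)(2/5)(1/4) = 1/20; P(data | bag D) = (1/5)(0/4) = 0.
Multiplying each by its prior: 1/10 · 0 = 0, 2/5 · 1/12 = 1/30, 3/10 · 1/20 = 3/200, 1/5 · 0 = 0; these sum to 29/600.
Hence P(bag C | data) = (3/200) / (29/600) = 9/29.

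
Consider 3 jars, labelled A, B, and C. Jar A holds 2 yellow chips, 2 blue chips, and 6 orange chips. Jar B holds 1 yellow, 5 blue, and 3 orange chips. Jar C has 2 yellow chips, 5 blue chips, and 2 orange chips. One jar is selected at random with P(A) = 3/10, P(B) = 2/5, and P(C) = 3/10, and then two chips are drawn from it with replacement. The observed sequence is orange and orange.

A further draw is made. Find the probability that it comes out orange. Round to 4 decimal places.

The likelihood of the observed sequence under each hypothesis: P(data | jar A) = (6/10)(6/10) = 0.36; P(data | jar B) = (3/9)(3/9) = 0.11111; P(data | jar C) = (2/9)(2/9) = 0.049383.
The prior-weighted likelihoods are 3/10 · 0.36 = 0.108, 2/5 · 0.11111 = 0.044444, 3/10 · 0.049383 = 0.014815; with total 0.16726.
Normalising, the posterior is P(jar A | data) = 0.6457, P(jar B | data) = 0.26572, P(jar C | data) = 0.088574.
So P(orange next | data) = Σ P(orange next | H) P(H | data) = (3/5)(0.6457) + (1/3)(0.26572) + (2/9)(0.088574) = 0.49568.

0.4957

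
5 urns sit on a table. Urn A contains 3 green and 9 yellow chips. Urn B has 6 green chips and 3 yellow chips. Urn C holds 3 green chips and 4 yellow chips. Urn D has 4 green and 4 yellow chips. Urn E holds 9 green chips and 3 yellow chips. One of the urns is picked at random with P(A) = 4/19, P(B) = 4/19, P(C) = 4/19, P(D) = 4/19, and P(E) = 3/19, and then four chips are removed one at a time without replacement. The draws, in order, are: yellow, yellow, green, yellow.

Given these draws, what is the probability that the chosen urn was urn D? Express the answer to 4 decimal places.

The likelihood of the observed sequence under each hypothesis: P(data | urn A) = (9/12)(8/11)(3/10)(7/9) = 0.12727; P(data | urn B) = (3/9)(2/8)(6/7)(1/6) = 0.011905; P(data | urn C) = (4/7)(3/6)(3/5)(2/4) = 0.085714; P(data | urn D) = (4/8)(3/7)(4/6)(2/5) = 0.057143; P(data | urn E) = (3/12)(2/11)(9/10)(1/9) = 0.0045455.
Weighting by the prior gives 4/19 · 0.12727 = 0.026794, 4/19 · 0.011905 = 0.0025063, 4/19 · 0.085714 = 0.018045, 4/19 · 0.057143 = 0.01203, 3/19 · 0.0045455 = 0.0007177; with total 0.060093.
Hence P(urn D | data) = (0.01203) / (0.060093) = 0.20019.

0.2002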